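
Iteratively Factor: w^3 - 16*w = (w - 4)*(w^2 + 4*w) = (w - 4)*(w + 4)*(w)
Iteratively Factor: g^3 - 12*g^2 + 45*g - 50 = (g - 5)*(g^2 - 7*g + 10) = (g - 5)^2*(g - 2)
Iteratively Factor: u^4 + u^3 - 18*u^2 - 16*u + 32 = (u - 4)*(u^3 + 5*u^2 + 2*u - 8) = (u - 4)*(u + 2)*(u^2 + 3*u - 4) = (u - 4)*(u - 1)*(u + 2)*(u + 4)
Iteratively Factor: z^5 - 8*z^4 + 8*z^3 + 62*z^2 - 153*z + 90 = (z - 2)*(z^4 - 6*z^3 - 4*z^2 + 54*z - 45) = (z - 3)*(z - 2)*(z^3 - 3*z^2 - 13*z + 15) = (z - 5)*(z - 3)*(z - 2)*(z^2 + 2*z - 3) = (z - 5)*(z - 3)*(z - 2)*(z - 1)*(z + 3)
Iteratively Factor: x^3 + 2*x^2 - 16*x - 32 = (x - 4)*(x^2 + 6*x + 8) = (x - 4)*(x + 4)*(x + 2)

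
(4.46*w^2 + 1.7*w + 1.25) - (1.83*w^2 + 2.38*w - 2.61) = 2.63*w^2 - 0.68*w + 3.86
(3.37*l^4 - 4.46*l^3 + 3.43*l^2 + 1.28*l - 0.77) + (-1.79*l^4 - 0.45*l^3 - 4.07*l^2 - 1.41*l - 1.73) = 1.58*l^4 - 4.91*l^3 - 0.64*l^2 - 0.13*l - 2.5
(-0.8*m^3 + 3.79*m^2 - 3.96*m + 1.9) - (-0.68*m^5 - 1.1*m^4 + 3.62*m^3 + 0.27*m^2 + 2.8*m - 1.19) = 0.68*m^5 + 1.1*m^4 - 4.42*m^3 + 3.52*m^2 - 6.76*m + 3.09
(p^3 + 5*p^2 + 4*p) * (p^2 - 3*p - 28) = p^5 + 2*p^4 - 39*p^3 - 152*p^2 - 112*p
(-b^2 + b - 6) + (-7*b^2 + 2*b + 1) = -8*b^2 + 3*b - 5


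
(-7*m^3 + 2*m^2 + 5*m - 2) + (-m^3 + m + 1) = -8*m^3 + 2*m^2 + 6*m - 1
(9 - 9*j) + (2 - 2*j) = 11 - 11*j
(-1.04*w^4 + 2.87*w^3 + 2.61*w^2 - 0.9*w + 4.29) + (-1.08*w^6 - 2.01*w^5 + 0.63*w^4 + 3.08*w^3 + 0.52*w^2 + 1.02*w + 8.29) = -1.08*w^6 - 2.01*w^5 - 0.41*w^4 + 5.95*w^3 + 3.13*w^2 + 0.12*w + 12.58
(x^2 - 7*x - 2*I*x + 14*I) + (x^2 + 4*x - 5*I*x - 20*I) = 2*x^2 - 3*x - 7*I*x - 6*I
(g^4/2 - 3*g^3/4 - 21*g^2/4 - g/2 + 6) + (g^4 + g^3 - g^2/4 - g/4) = 3*g^4/2 + g^3/4 - 11*g^2/2 - 3*g/4 + 6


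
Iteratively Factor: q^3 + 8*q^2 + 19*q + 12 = (q + 3)*(q^2 + 5*q + 4) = (q + 1)*(q + 3)*(q + 4)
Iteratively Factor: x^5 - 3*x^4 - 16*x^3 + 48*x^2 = (x)*(x^4 - 3*x^3 - 16*x^2 + 48*x) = x*(x - 4)*(x^3 + x^2 - 12*x) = x*(x - 4)*(x - 3)*(x^2 + 4*x) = x*(x - 4)*(x - 3)*(x + 4)*(x)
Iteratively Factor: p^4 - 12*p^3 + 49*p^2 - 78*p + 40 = (p - 4)*(p^3 - 8*p^2 + 17*p - 10) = (p - 5)*(p - 4)*(p^2 - 3*p + 2) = (p - 5)*(p - 4)*(p - 1)*(p - 2)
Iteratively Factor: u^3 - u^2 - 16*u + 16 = (u + 4)*(u^2 - 5*u + 4) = (u - 4)*(u + 4)*(u - 1)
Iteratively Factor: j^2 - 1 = (j + 1)*(j - 1)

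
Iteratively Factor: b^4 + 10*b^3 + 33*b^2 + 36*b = (b + 4)*(b^3 + 6*b^2 + 9*b) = b*(b + 4)*(b^2 + 6*b + 9) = b*(b + 3)*(b + 4)*(b + 3)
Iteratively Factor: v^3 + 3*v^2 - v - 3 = (v + 3)*(v^2 - 1) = (v - 1)*(v + 3)*(v + 1)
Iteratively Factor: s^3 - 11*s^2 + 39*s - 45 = (s - 3)*(s^2 - 8*s + 15) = (s - 3)^2*(s - 5)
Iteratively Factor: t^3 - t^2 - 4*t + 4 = (t - 1)*(t^2 - 4) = (t - 1)*(t + 2)*(t - 2)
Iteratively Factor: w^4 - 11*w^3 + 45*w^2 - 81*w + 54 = (w - 3)*(w^3 - 8*w^2 + 21*w - 18) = (w - 3)^2*(w^2 - 5*w + 6) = (w - 3)^2*(w - 2)*(w - 3)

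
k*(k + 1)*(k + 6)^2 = k^4 + 13*k^3 + 48*k^2 + 36*k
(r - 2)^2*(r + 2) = r^3 - 2*r^2 - 4*r + 8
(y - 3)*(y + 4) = y^2 + y - 12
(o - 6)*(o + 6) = o^2 - 36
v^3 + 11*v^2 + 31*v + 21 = (v + 1)*(v + 3)*(v + 7)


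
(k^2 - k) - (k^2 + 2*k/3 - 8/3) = 8/3 - 5*k/3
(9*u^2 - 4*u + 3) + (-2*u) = 9*u^2 - 6*u + 3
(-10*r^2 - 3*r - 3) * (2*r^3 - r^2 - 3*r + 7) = -20*r^5 + 4*r^4 + 27*r^3 - 58*r^2 - 12*r - 21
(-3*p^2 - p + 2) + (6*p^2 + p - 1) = 3*p^2 + 1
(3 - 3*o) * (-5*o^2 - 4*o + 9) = 15*o^3 - 3*o^2 - 39*o + 27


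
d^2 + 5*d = d*(d + 5)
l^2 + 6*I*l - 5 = (l + I)*(l + 5*I)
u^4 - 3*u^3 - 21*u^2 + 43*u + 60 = (u - 5)*(u - 3)*(u + 1)*(u + 4)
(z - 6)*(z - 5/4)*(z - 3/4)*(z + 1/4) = z^4 - 31*z^3/4 + 175*z^2/16 - 153*z/64 - 45/32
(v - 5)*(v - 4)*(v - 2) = v^3 - 11*v^2 + 38*v - 40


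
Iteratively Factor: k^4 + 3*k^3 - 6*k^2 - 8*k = (k + 1)*(k^3 + 2*k^2 - 8*k) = k*(k + 1)*(k^2 + 2*k - 8) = k*(k - 2)*(k + 1)*(k + 4)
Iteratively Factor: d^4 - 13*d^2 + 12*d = (d - 1)*(d^3 + d^2 - 12*d) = (d - 1)*(d + 4)*(d^2 - 3*d) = (d - 3)*(d - 1)*(d + 4)*(d)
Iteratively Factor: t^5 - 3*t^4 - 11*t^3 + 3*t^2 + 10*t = (t + 2)*(t^4 - 5*t^3 - t^2 + 5*t) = (t - 1)*(t + 2)*(t^3 - 4*t^2 - 5*t) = (t - 1)*(t + 1)*(t + 2)*(t^2 - 5*t) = t*(t - 1)*(t + 1)*(t + 2)*(t - 5)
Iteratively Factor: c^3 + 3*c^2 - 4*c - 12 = (c + 2)*(c^2 + c - 6) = (c + 2)*(c + 3)*(c - 2)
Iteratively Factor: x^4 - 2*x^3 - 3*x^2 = (x - 3)*(x^3 + x^2) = x*(x - 3)*(x^2 + x) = x*(x - 3)*(x + 1)*(x)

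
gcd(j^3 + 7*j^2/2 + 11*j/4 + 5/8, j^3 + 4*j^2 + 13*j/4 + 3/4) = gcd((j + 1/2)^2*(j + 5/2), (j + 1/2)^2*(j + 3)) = j^2 + j + 1/4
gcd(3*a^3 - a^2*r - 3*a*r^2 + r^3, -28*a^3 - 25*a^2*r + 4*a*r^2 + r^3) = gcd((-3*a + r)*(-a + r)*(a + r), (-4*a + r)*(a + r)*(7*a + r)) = a + r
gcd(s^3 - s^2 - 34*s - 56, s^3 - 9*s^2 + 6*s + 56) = s^2 - 5*s - 14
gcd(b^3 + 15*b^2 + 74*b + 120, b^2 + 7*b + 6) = b + 6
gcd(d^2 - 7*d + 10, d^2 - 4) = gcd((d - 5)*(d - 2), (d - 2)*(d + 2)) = d - 2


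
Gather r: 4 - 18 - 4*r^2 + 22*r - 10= -4*r^2 + 22*r - 24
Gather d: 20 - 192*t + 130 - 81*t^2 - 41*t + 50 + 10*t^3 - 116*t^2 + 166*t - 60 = 10*t^3 - 197*t^2 - 67*t + 140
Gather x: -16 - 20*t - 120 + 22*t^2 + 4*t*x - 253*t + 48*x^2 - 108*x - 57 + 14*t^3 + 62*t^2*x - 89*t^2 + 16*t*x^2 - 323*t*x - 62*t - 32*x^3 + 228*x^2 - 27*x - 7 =14*t^3 - 67*t^2 - 335*t - 32*x^3 + x^2*(16*t + 276) + x*(62*t^2 - 319*t - 135) - 200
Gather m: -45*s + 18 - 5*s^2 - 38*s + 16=-5*s^2 - 83*s + 34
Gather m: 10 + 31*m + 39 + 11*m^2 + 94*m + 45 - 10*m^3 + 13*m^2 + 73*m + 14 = -10*m^3 + 24*m^2 + 198*m + 108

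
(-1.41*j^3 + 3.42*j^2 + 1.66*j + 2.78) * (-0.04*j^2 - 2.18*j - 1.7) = 0.0564*j^5 + 2.937*j^4 - 5.125*j^3 - 9.544*j^2 - 8.8824*j - 4.726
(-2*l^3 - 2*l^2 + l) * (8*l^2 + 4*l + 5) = -16*l^5 - 24*l^4 - 10*l^3 - 6*l^2 + 5*l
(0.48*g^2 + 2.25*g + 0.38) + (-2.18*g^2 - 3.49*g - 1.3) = -1.7*g^2 - 1.24*g - 0.92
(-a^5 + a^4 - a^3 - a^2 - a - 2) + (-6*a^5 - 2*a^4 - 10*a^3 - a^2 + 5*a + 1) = -7*a^5 - a^4 - 11*a^3 - 2*a^2 + 4*a - 1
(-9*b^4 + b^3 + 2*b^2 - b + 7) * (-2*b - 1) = 18*b^5 + 7*b^4 - 5*b^3 - 13*b - 7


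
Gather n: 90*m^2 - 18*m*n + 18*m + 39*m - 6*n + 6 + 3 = 90*m^2 + 57*m + n*(-18*m - 6) + 9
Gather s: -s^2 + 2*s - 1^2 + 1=-s^2 + 2*s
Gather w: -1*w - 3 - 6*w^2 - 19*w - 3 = -6*w^2 - 20*w - 6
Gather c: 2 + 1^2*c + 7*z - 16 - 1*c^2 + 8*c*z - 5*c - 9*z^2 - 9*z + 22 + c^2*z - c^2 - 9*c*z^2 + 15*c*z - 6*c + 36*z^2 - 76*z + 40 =c^2*(z - 2) + c*(-9*z^2 + 23*z - 10) + 27*z^2 - 78*z + 48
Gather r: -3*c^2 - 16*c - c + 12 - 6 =-3*c^2 - 17*c + 6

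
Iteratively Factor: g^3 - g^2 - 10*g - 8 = (g + 1)*(g^2 - 2*g - 8) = (g + 1)*(g + 2)*(g - 4)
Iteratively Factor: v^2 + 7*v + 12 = (v + 3)*(v + 4)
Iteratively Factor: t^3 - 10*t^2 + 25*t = (t - 5)*(t^2 - 5*t) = t*(t - 5)*(t - 5)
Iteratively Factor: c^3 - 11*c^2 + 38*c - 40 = (c - 4)*(c^2 - 7*c + 10) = (c - 5)*(c - 4)*(c - 2)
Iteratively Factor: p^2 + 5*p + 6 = (p + 3)*(p + 2)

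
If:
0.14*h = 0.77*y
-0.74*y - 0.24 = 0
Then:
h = -1.78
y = -0.32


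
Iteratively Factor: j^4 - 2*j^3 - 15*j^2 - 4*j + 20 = (j - 1)*(j^3 - j^2 - 16*j - 20) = (j - 1)*(j + 2)*(j^2 - 3*j - 10) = (j - 5)*(j - 1)*(j + 2)*(j + 2)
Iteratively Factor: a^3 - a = (a + 1)*(a^2 - a) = (a - 1)*(a + 1)*(a)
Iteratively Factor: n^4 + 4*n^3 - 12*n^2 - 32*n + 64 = (n + 4)*(n^3 - 12*n + 16) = (n - 2)*(n + 4)*(n^2 + 2*n - 8) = (n - 2)^2*(n + 4)*(n + 4)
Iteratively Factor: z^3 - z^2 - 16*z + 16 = (z - 1)*(z^2 - 16) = (z - 1)*(z + 4)*(z - 4)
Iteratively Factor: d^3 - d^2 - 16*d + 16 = (d - 1)*(d^2 - 16) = (d - 4)*(d - 1)*(d + 4)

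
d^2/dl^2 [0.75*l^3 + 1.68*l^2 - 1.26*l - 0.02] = 4.5*l + 3.36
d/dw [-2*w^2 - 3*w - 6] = -4*w - 3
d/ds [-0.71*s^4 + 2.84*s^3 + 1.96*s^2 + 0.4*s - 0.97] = -2.84*s^3 + 8.52*s^2 + 3.92*s + 0.4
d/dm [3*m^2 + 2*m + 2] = 6*m + 2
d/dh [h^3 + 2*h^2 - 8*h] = 3*h^2 + 4*h - 8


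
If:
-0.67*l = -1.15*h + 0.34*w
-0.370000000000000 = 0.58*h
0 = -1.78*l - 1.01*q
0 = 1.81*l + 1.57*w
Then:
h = -0.64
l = -2.64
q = 4.65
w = 3.04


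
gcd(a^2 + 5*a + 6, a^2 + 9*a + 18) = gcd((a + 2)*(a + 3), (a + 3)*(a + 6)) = a + 3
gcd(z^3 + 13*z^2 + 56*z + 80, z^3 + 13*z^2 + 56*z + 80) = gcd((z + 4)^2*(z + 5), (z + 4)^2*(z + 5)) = z^3 + 13*z^2 + 56*z + 80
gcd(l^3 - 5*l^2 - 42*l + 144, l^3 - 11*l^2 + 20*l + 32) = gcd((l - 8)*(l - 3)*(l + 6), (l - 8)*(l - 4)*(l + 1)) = l - 8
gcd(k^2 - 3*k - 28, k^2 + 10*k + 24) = k + 4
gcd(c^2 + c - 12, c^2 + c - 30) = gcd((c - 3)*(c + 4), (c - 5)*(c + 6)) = 1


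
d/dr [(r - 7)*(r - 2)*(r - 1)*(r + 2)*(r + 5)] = 5*r^4 - 12*r^3 - 111*r^2 + 94*r + 132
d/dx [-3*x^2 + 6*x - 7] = 6 - 6*x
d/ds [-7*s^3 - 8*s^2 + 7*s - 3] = -21*s^2 - 16*s + 7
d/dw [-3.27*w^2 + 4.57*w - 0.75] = 4.57 - 6.54*w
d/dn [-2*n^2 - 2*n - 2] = -4*n - 2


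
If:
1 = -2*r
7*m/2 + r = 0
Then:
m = 1/7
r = -1/2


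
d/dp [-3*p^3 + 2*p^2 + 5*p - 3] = -9*p^2 + 4*p + 5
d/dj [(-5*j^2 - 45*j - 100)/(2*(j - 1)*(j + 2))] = 5*(4*j^2 + 22*j + 19)/(j^4 + 2*j^3 - 3*j^2 - 4*j + 4)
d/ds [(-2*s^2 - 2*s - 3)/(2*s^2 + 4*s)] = (-s^2 + 3*s + 3)/(s^2*(s^2 + 4*s + 4))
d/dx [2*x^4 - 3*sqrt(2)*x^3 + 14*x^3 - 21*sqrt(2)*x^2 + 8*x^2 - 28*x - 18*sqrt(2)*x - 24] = 8*x^3 - 9*sqrt(2)*x^2 + 42*x^2 - 42*sqrt(2)*x + 16*x - 28 - 18*sqrt(2)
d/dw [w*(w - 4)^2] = (w - 4)*(3*w - 4)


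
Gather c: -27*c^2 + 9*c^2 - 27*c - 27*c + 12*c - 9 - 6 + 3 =-18*c^2 - 42*c - 12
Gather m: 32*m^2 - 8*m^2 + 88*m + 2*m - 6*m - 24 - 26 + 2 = 24*m^2 + 84*m - 48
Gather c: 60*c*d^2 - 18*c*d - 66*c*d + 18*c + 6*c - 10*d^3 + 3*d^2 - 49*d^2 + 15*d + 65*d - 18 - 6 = c*(60*d^2 - 84*d + 24) - 10*d^3 - 46*d^2 + 80*d - 24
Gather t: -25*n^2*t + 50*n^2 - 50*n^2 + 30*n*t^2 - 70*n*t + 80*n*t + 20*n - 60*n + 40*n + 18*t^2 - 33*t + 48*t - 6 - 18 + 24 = t^2*(30*n + 18) + t*(-25*n^2 + 10*n + 15)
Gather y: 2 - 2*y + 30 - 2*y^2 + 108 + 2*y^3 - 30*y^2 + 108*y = 2*y^3 - 32*y^2 + 106*y + 140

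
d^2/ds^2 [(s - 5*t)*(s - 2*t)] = 2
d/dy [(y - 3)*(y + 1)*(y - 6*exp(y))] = -6*y^2*exp(y) + 3*y^2 - 4*y + 30*exp(y) - 3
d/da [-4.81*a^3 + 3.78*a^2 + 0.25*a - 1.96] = -14.43*a^2 + 7.56*a + 0.25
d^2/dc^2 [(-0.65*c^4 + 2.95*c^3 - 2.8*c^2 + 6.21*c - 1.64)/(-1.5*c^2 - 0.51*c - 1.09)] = (2.925*c^6 + 2.9835*c^5 + 7.39089*c^4 - 18.33573*c^3 - 5.90025*c^2 + 47.41833*c + 9.047966)/(3.375*c^6 + 3.4425*c^5 + 8.52795*c^4 + 5.135751*c^3 + 6.196977*c^2 + 1.817793*c + 1.295029)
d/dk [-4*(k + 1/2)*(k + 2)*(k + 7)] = -12*k^2 - 76*k - 74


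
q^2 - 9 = (q - 3)*(q + 3)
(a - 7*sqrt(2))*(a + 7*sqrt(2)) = a^2 - 98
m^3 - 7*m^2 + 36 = (m - 6)*(m - 3)*(m + 2)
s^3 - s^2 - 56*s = s*(s - 8)*(s + 7)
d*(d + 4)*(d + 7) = d^3 + 11*d^2 + 28*d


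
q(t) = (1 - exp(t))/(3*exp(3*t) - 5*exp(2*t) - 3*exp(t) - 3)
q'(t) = (1 - exp(t))*(-9*exp(3*t) + 10*exp(2*t) + 3*exp(t))/(3*exp(3*t) - 5*exp(2*t) - 3*exp(t) - 3)^2 - exp(t)/(3*exp(3*t) - 5*exp(2*t) - 3*exp(t) - 3) = ((1 - exp(t))*(-9*exp(2*t) + 10*exp(t) + 3) - 3*exp(3*t) + 5*exp(2*t) + 3*exp(t) + 3)*exp(t)/(-3*exp(3*t) + 5*exp(2*t) + 3*exp(t) + 3)^2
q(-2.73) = -0.29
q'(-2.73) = 0.04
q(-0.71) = -0.10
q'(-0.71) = 0.14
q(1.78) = -0.01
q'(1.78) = 0.03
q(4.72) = -0.00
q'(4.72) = 0.00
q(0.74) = 0.30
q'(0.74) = 3.29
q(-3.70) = -0.32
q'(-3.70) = 0.02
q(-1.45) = -0.19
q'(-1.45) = 0.12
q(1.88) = -0.01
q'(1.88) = 0.02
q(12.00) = 0.00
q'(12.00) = 0.00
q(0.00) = 0.00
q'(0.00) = 0.12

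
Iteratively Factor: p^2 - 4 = (p - 2)*(p + 2)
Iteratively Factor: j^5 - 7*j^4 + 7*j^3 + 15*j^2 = (j)*(j^4 - 7*j^3 + 7*j^2 + 15*j) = j*(j + 1)*(j^3 - 8*j^2 + 15*j) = j*(j - 3)*(j + 1)*(j^2 - 5*j) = j^2*(j - 3)*(j + 1)*(j - 5)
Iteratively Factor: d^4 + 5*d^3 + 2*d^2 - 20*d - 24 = (d + 3)*(d^3 + 2*d^2 - 4*d - 8) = (d - 2)*(d + 3)*(d^2 + 4*d + 4) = (d - 2)*(d + 2)*(d + 3)*(d + 2)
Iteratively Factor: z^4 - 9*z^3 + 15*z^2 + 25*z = (z - 5)*(z^3 - 4*z^2 - 5*z) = (z - 5)^2*(z^2 + z) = z*(z - 5)^2*(z + 1)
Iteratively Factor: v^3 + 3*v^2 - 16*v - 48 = (v - 4)*(v^2 + 7*v + 12) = (v - 4)*(v + 4)*(v + 3)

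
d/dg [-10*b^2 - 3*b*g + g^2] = -3*b + 2*g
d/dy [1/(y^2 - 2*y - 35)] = 2*(1 - y)/(-y^2 + 2*y + 35)^2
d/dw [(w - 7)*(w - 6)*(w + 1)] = 3*w^2 - 24*w + 29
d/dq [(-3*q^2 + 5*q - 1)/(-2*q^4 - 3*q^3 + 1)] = (-q^2*(8*q + 9)*(3*q^2 - 5*q + 1) + (6*q - 5)*(2*q^4 + 3*q^3 - 1))/(2*q^4 + 3*q^3 - 1)^2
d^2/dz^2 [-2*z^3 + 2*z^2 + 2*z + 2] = 4 - 12*z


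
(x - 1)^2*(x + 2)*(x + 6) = x^4 + 6*x^3 - 3*x^2 - 16*x + 12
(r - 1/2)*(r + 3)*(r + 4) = r^3 + 13*r^2/2 + 17*r/2 - 6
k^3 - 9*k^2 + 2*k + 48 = (k - 8)*(k - 3)*(k + 2)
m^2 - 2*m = m*(m - 2)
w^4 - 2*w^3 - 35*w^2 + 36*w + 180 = (w - 6)*(w - 3)*(w + 2)*(w + 5)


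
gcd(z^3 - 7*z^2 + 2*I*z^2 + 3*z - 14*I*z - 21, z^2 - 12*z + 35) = z - 7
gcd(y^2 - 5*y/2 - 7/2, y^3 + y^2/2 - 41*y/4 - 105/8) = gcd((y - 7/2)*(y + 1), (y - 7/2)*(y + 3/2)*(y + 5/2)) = y - 7/2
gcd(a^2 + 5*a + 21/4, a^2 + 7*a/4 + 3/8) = a + 3/2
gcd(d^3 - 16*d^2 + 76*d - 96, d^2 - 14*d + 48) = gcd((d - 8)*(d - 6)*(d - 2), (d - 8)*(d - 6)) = d^2 - 14*d + 48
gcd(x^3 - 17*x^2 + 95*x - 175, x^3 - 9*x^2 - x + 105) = x^2 - 12*x + 35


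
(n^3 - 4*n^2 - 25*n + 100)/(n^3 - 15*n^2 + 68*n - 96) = (n^2 - 25)/(n^2 - 11*n + 24)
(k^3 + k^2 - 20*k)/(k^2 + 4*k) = (k^2 + k - 20)/(k + 4)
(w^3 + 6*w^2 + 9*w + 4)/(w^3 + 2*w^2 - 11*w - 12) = (w + 1)/(w - 3)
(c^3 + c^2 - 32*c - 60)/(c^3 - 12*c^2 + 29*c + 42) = (c^2 + 7*c + 10)/(c^2 - 6*c - 7)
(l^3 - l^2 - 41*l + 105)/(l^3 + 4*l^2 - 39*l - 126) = (l^2 - 8*l + 15)/(l^2 - 3*l - 18)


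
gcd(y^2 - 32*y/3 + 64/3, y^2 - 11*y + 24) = y - 8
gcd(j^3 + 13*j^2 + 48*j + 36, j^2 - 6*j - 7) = j + 1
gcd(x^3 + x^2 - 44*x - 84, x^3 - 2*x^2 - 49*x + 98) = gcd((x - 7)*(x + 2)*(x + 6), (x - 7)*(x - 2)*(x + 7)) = x - 7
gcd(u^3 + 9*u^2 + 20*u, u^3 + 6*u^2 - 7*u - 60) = u^2 + 9*u + 20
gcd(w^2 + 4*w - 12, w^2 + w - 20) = 1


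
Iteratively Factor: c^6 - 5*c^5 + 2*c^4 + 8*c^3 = (c)*(c^5 - 5*c^4 + 2*c^3 + 8*c^2) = c*(c - 4)*(c^4 - c^3 - 2*c^2) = c*(c - 4)*(c + 1)*(c^3 - 2*c^2) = c^2*(c - 4)*(c + 1)*(c^2 - 2*c) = c^2*(c - 4)*(c - 2)*(c + 1)*(c)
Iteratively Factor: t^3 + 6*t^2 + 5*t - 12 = (t - 1)*(t^2 + 7*t + 12) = (t - 1)*(t + 3)*(t + 4)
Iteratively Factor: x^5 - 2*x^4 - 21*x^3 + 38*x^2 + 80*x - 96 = (x + 2)*(x^4 - 4*x^3 - 13*x^2 + 64*x - 48) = (x - 4)*(x + 2)*(x^3 - 13*x + 12) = (x - 4)*(x - 1)*(x + 2)*(x^2 + x - 12) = (x - 4)*(x - 3)*(x - 1)*(x + 2)*(x + 4)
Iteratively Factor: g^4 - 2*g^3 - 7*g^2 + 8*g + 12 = (g + 1)*(g^3 - 3*g^2 - 4*g + 12) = (g - 3)*(g + 1)*(g^2 - 4) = (g - 3)*(g - 2)*(g + 1)*(g + 2)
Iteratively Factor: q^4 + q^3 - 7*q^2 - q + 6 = (q - 1)*(q^3 + 2*q^2 - 5*q - 6) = (q - 2)*(q - 1)*(q^2 + 4*q + 3) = (q - 2)*(q - 1)*(q + 3)*(q + 1)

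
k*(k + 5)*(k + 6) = k^3 + 11*k^2 + 30*k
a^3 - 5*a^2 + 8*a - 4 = (a - 2)^2*(a - 1)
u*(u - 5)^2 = u^3 - 10*u^2 + 25*u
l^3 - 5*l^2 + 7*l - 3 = (l - 3)*(l - 1)^2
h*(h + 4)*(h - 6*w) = h^3 - 6*h^2*w + 4*h^2 - 24*h*w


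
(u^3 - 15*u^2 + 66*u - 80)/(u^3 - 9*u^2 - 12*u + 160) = (u - 2)/(u + 4)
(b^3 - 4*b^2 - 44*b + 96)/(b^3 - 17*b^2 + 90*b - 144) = (b^2 + 4*b - 12)/(b^2 - 9*b + 18)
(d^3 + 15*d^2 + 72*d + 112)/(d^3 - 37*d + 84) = (d^2 + 8*d + 16)/(d^2 - 7*d + 12)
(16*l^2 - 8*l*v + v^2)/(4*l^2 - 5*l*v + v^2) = (-4*l + v)/(-l + v)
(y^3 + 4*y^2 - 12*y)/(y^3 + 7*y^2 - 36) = y/(y + 3)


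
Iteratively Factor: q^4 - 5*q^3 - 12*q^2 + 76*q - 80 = (q - 2)*(q^3 - 3*q^2 - 18*q + 40) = (q - 2)^2*(q^2 - q - 20) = (q - 5)*(q - 2)^2*(q + 4)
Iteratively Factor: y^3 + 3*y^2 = (y)*(y^2 + 3*y) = y^2*(y + 3)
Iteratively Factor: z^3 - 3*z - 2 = (z - 2)*(z^2 + 2*z + 1) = (z - 2)*(z + 1)*(z + 1)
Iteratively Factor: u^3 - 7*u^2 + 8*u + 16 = (u + 1)*(u^2 - 8*u + 16) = (u - 4)*(u + 1)*(u - 4)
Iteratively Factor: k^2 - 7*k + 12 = (k - 4)*(k - 3)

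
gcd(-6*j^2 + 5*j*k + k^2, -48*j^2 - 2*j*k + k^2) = 6*j + k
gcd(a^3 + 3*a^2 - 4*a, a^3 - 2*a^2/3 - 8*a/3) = a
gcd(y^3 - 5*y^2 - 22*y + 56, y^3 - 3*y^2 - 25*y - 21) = y - 7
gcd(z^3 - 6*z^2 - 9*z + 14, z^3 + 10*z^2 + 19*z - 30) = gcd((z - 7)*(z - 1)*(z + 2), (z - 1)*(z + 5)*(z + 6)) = z - 1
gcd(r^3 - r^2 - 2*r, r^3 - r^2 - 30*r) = r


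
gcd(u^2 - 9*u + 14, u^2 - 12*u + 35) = u - 7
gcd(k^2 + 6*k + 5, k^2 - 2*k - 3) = k + 1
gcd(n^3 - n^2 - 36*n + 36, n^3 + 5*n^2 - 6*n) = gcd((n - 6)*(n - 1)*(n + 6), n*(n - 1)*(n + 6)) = n^2 + 5*n - 6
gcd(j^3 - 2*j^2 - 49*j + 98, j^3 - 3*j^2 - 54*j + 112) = j^2 + 5*j - 14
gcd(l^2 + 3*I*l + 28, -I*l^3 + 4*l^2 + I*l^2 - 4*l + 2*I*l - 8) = 1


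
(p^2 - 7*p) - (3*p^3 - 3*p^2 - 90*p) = -3*p^3 + 4*p^2 + 83*p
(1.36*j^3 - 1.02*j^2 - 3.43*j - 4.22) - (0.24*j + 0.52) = 1.36*j^3 - 1.02*j^2 - 3.67*j - 4.74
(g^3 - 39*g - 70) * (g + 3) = g^4 + 3*g^3 - 39*g^2 - 187*g - 210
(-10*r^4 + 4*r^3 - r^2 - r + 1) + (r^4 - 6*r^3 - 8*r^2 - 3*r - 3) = -9*r^4 - 2*r^3 - 9*r^2 - 4*r - 2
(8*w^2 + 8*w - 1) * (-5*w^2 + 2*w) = -40*w^4 - 24*w^3 + 21*w^2 - 2*w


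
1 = 1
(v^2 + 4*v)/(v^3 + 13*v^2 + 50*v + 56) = v/(v^2 + 9*v + 14)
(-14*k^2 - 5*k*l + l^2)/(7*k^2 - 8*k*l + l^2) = (-2*k - l)/(k - l)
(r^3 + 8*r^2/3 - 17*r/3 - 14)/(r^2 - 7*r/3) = r + 5 + 6/r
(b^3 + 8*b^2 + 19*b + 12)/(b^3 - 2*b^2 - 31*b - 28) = (b + 3)/(b - 7)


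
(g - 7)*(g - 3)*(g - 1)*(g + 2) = g^4 - 9*g^3 + 9*g^2 + 41*g - 42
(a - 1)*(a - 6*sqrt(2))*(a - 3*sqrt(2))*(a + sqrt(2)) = a^4 - 8*sqrt(2)*a^3 - a^3 + 8*sqrt(2)*a^2 + 18*a^2 - 18*a + 36*sqrt(2)*a - 36*sqrt(2)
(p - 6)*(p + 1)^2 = p^3 - 4*p^2 - 11*p - 6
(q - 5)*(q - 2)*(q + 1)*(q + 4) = q^4 - 2*q^3 - 21*q^2 + 22*q + 40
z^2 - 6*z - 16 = (z - 8)*(z + 2)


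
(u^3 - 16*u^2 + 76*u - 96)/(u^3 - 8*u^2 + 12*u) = (u - 8)/u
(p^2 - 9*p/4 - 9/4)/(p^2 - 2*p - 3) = (p + 3/4)/(p + 1)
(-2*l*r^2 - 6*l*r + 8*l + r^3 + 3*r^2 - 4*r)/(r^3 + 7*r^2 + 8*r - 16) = (-2*l + r)/(r + 4)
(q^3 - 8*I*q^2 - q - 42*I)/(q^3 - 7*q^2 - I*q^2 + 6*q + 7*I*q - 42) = (q - 7*I)/(q - 7)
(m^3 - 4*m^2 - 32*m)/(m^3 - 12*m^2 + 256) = m/(m - 8)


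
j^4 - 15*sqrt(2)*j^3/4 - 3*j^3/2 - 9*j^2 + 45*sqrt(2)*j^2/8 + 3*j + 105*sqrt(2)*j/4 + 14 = (j - 7/2)*(j - 4*sqrt(2))*(sqrt(2)*j/2 + sqrt(2))*(sqrt(2)*j + 1/2)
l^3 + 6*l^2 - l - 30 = (l - 2)*(l + 3)*(l + 5)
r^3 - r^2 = r^2*(r - 1)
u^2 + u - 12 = (u - 3)*(u + 4)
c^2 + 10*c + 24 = (c + 4)*(c + 6)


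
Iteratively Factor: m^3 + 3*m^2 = (m)*(m^2 + 3*m) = m^2*(m + 3)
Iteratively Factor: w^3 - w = (w)*(w^2 - 1) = w*(w - 1)*(w + 1)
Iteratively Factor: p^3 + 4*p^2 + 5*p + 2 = (p + 1)*(p^2 + 3*p + 2) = (p + 1)*(p + 2)*(p + 1)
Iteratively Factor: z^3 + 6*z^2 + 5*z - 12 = (z - 1)*(z^2 + 7*z + 12) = (z - 1)*(z + 4)*(z + 3)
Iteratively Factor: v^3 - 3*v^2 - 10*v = (v + 2)*(v^2 - 5*v) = (v - 5)*(v + 2)*(v)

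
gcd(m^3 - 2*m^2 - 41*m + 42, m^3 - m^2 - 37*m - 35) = m - 7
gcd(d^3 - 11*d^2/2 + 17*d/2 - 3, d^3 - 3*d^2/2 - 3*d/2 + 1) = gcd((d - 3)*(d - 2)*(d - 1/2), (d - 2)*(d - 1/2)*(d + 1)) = d^2 - 5*d/2 + 1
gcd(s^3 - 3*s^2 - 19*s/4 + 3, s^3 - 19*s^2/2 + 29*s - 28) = s - 4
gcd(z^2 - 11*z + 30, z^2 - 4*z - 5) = z - 5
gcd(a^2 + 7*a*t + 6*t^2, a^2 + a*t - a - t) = a + t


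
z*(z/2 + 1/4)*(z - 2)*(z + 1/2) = z^4/2 - z^3/2 - 7*z^2/8 - z/4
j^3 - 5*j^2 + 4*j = j*(j - 4)*(j - 1)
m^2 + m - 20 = (m - 4)*(m + 5)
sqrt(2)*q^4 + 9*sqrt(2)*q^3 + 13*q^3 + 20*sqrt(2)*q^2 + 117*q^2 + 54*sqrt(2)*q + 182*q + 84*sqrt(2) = (q + 2)*(q + 7)*(q + 6*sqrt(2))*(sqrt(2)*q + 1)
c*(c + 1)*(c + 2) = c^3 + 3*c^2 + 2*c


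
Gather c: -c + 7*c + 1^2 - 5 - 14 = 6*c - 18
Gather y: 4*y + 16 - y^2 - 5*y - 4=-y^2 - y + 12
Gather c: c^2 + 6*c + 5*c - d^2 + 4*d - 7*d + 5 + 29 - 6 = c^2 + 11*c - d^2 - 3*d + 28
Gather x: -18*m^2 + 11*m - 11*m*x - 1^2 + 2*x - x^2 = -18*m^2 + 11*m - x^2 + x*(2 - 11*m) - 1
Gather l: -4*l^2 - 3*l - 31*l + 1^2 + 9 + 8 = -4*l^2 - 34*l + 18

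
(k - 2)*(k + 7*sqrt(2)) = k^2 - 2*k + 7*sqrt(2)*k - 14*sqrt(2)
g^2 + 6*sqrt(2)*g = g*(g + 6*sqrt(2))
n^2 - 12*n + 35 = (n - 7)*(n - 5)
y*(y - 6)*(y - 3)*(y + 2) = y^4 - 7*y^3 + 36*y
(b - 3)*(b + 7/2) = b^2 + b/2 - 21/2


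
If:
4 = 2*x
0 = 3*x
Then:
No Solution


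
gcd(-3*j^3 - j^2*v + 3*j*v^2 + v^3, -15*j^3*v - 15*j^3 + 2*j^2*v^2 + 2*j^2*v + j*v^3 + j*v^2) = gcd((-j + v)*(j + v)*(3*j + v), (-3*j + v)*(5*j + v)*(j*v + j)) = 1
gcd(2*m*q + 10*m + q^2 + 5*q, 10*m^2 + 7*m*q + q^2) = 2*m + q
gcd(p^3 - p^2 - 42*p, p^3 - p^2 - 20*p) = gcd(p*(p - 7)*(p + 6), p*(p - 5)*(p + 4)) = p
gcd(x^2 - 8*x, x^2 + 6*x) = x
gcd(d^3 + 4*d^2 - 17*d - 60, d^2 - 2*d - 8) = d - 4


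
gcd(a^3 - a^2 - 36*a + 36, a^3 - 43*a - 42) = a + 6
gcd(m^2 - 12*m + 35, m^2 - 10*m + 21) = m - 7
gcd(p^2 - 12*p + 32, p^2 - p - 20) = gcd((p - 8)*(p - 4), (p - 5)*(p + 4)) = 1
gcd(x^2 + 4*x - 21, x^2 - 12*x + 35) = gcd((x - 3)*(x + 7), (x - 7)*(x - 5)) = 1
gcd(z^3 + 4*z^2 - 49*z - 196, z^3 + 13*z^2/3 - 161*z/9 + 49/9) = z + 7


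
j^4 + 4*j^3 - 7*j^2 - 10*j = j*(j - 2)*(j + 1)*(j + 5)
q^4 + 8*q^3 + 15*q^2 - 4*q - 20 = (q - 1)*(q + 2)^2*(q + 5)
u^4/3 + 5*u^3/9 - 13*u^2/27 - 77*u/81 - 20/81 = (u/3 + 1/3)*(u - 4/3)*(u + 1/3)*(u + 5/3)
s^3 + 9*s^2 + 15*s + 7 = (s + 1)^2*(s + 7)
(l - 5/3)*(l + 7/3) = l^2 + 2*l/3 - 35/9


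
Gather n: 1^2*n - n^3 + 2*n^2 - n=-n^3 + 2*n^2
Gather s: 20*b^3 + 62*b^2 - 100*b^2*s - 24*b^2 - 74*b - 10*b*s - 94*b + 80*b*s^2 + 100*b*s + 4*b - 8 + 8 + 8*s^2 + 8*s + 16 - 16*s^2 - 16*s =20*b^3 + 38*b^2 - 164*b + s^2*(80*b - 8) + s*(-100*b^2 + 90*b - 8) + 16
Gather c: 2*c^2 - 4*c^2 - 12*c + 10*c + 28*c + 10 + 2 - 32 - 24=-2*c^2 + 26*c - 44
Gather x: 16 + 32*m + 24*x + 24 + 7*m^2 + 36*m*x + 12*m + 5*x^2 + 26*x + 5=7*m^2 + 44*m + 5*x^2 + x*(36*m + 50) + 45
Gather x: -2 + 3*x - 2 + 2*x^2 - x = 2*x^2 + 2*x - 4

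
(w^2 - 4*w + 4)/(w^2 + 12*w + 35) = (w^2 - 4*w + 4)/(w^2 + 12*w + 35)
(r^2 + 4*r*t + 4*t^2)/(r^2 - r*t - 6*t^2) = (r + 2*t)/(r - 3*t)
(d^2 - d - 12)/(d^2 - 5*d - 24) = (d - 4)/(d - 8)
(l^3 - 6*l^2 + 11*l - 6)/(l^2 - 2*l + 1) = (l^2 - 5*l + 6)/(l - 1)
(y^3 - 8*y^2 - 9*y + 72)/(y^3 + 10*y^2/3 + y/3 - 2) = 3*(y^2 - 11*y + 24)/(3*y^2 + y - 2)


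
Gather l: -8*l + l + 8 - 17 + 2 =-7*l - 7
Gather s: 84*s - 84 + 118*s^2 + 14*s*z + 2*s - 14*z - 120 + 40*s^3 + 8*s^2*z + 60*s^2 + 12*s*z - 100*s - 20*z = 40*s^3 + s^2*(8*z + 178) + s*(26*z - 14) - 34*z - 204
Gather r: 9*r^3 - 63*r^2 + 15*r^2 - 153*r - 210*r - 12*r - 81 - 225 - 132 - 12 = 9*r^3 - 48*r^2 - 375*r - 450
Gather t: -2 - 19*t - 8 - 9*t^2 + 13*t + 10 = -9*t^2 - 6*t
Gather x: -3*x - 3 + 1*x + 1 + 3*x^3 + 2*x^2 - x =3*x^3 + 2*x^2 - 3*x - 2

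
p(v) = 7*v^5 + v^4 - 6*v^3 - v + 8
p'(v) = 35*v^4 + 4*v^3 - 18*v^2 - 1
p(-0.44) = 8.87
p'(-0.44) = -3.51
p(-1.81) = -79.86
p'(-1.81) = 291.96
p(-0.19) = 8.23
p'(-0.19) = -1.63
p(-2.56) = -615.49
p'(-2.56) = 1317.16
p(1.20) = 15.92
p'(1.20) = 52.57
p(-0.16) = 8.18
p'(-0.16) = -1.45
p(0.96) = 8.29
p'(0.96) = 15.68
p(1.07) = 10.71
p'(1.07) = 29.17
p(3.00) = 1625.00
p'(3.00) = 2780.00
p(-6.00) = -51826.00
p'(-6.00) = 43847.00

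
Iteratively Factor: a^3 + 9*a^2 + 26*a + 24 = (a + 4)*(a^2 + 5*a + 6) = (a + 3)*(a + 4)*(a + 2)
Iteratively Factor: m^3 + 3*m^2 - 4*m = (m + 4)*(m^2 - m) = (m - 1)*(m + 4)*(m)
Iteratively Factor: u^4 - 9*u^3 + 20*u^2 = (u)*(u^3 - 9*u^2 + 20*u) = u^2*(u^2 - 9*u + 20) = u^2*(u - 4)*(u - 5)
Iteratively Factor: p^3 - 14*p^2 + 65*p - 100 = (p - 5)*(p^2 - 9*p + 20) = (p - 5)*(p - 4)*(p - 5)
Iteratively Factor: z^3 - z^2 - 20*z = (z - 5)*(z^2 + 4*z) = (z - 5)*(z + 4)*(z)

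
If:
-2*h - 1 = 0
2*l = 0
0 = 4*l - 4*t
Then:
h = -1/2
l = 0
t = 0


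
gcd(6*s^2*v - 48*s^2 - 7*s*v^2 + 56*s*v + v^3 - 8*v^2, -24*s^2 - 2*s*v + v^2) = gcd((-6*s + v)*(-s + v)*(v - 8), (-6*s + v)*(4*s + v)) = 6*s - v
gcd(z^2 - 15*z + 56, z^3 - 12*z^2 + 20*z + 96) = z - 8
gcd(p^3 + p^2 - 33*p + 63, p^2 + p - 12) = p - 3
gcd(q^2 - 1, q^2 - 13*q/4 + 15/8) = 1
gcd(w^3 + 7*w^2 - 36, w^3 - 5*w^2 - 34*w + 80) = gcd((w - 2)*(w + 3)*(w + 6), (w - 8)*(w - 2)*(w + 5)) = w - 2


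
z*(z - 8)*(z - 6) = z^3 - 14*z^2 + 48*z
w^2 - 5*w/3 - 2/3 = (w - 2)*(w + 1/3)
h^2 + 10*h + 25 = (h + 5)^2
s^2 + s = s*(s + 1)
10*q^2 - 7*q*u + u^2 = (-5*q + u)*(-2*q + u)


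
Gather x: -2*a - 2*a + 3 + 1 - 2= 2 - 4*a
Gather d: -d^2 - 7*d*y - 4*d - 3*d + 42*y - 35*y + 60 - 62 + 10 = -d^2 + d*(-7*y - 7) + 7*y + 8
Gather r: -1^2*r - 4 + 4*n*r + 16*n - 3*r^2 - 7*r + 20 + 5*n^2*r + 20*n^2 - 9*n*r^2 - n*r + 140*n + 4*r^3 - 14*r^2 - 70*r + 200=20*n^2 + 156*n + 4*r^3 + r^2*(-9*n - 17) + r*(5*n^2 + 3*n - 78) + 216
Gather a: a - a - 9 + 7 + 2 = 0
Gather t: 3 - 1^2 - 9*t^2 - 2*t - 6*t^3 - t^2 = -6*t^3 - 10*t^2 - 2*t + 2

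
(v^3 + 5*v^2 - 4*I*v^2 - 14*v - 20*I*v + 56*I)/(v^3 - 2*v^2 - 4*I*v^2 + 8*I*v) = (v + 7)/v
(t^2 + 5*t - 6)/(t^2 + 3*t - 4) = (t + 6)/(t + 4)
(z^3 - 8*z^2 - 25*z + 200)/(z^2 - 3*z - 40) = z - 5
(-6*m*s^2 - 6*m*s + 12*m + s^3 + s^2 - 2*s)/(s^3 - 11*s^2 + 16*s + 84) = (-6*m*s + 6*m + s^2 - s)/(s^2 - 13*s + 42)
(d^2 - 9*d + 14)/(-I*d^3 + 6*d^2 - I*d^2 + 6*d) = (-d^2 + 9*d - 14)/(d*(I*d^2 - 6*d + I*d - 6))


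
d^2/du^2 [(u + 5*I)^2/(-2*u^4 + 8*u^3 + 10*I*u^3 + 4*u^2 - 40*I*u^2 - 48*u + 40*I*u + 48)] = (-3*u^6 - 45*I*u^5 + u^4*(-131 + 120*I) + u^3*(-80 - 1005*I) + u^2*(-3972 + 3360*I) + u*(7856 + 3420*I) - 544 - 4440*I)/(u^10 + u^9*(-8 - 15*I) + u^8*(-69 + 120*I) + u^7*(712 - 55*I) + u^6*(-1658 - 1960*I) + u^5*(-1488 + 6540*I) + u^4*(11688 - 5440*I) + u^3*(-16128 - 8080*I) + u^2*(3744 + 17280*I) + u*(6912 - 8640*I) - 3456)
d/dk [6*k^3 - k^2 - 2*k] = 18*k^2 - 2*k - 2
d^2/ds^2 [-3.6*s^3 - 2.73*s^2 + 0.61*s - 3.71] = -21.6*s - 5.46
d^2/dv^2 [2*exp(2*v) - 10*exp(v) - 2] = (8*exp(v) - 10)*exp(v)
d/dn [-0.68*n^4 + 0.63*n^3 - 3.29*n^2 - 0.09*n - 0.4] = -2.72*n^3 + 1.89*n^2 - 6.58*n - 0.09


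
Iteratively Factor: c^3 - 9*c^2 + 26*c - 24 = (c - 3)*(c^2 - 6*c + 8) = (c - 4)*(c - 3)*(c - 2)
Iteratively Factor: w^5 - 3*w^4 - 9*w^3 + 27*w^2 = (w - 3)*(w^4 - 9*w^2) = (w - 3)*(w + 3)*(w^3 - 3*w^2) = (w - 3)^2*(w + 3)*(w^2) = w*(w - 3)^2*(w + 3)*(w)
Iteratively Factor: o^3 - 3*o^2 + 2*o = (o)*(o^2 - 3*o + 2) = o*(o - 2)*(o - 1)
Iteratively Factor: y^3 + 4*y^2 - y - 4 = (y + 1)*(y^2 + 3*y - 4) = (y + 1)*(y + 4)*(y - 1)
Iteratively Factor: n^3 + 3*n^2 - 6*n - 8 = (n + 4)*(n^2 - n - 2) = (n - 2)*(n + 4)*(n + 1)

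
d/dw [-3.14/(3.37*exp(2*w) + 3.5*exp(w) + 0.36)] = (21.1636*exp(w) + 10.99)*exp(w)/(3.37*exp(2*w) + 3.5*exp(w) + 0.36)^2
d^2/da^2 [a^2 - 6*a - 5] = 2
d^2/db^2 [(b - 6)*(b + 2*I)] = 2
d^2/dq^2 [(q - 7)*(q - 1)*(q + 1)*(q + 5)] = 12*q^2 - 12*q - 72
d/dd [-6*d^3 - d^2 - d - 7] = -18*d^2 - 2*d - 1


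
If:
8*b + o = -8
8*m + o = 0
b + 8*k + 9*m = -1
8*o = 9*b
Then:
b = -64/73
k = -45/292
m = 9/73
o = -72/73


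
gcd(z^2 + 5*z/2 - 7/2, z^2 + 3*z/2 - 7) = z + 7/2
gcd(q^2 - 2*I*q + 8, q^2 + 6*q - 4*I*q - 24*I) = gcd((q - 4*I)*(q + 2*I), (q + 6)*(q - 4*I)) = q - 4*I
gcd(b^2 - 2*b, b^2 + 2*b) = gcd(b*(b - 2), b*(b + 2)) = b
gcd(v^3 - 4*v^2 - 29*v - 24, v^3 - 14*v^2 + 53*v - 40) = v - 8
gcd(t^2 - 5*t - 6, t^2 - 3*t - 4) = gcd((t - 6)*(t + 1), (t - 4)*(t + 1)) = t + 1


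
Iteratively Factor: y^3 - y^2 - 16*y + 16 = (y - 4)*(y^2 + 3*y - 4) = (y - 4)*(y - 1)*(y + 4)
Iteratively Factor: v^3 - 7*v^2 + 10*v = (v - 5)*(v^2 - 2*v) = v*(v - 5)*(v - 2)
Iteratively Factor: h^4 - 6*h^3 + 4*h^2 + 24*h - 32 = (h - 4)*(h^3 - 2*h^2 - 4*h + 8) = (h - 4)*(h - 2)*(h^2 - 4) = (h - 4)*(h - 2)^2*(h + 2)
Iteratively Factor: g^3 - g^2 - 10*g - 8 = (g - 4)*(g^2 + 3*g + 2) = (g - 4)*(g + 1)*(g + 2)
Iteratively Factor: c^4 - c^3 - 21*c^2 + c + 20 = (c - 1)*(c^3 - 21*c - 20) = (c - 5)*(c - 1)*(c^2 + 5*c + 4) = (c - 5)*(c - 1)*(c + 4)*(c + 1)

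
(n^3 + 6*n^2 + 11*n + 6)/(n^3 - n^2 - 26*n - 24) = (n^2 + 5*n + 6)/(n^2 - 2*n - 24)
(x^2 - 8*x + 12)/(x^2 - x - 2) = (x - 6)/(x + 1)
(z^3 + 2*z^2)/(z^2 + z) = z*(z + 2)/(z + 1)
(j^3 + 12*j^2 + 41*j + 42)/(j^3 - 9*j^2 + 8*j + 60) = (j^2 + 10*j + 21)/(j^2 - 11*j + 30)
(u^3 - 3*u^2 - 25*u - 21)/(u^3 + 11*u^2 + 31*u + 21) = (u - 7)/(u + 7)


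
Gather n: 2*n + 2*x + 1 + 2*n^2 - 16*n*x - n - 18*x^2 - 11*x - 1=2*n^2 + n*(1 - 16*x) - 18*x^2 - 9*x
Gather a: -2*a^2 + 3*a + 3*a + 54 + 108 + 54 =-2*a^2 + 6*a + 216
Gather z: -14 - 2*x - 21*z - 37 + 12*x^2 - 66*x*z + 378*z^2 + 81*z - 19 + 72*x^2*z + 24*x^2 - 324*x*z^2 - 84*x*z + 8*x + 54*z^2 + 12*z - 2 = 36*x^2 + 6*x + z^2*(432 - 324*x) + z*(72*x^2 - 150*x + 72) - 72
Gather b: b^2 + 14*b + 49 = b^2 + 14*b + 49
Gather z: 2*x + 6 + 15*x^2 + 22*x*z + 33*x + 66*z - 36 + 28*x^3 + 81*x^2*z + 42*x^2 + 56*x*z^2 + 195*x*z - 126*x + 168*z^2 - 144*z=28*x^3 + 57*x^2 - 91*x + z^2*(56*x + 168) + z*(81*x^2 + 217*x - 78) - 30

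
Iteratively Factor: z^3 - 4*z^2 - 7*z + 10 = (z - 1)*(z^2 - 3*z - 10) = (z - 5)*(z - 1)*(z + 2)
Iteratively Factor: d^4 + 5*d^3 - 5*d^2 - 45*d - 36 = (d + 4)*(d^3 + d^2 - 9*d - 9) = (d + 1)*(d + 4)*(d^2 - 9) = (d + 1)*(d + 3)*(d + 4)*(d - 3)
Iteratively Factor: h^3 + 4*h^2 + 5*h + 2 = (h + 1)*(h^2 + 3*h + 2) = (h + 1)*(h + 2)*(h + 1)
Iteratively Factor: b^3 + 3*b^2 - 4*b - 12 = (b - 2)*(b^2 + 5*b + 6) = (b - 2)*(b + 2)*(b + 3)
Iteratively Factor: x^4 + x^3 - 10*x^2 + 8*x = (x - 1)*(x^3 + 2*x^2 - 8*x) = (x - 2)*(x - 1)*(x^2 + 4*x) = (x - 2)*(x - 1)*(x + 4)*(x)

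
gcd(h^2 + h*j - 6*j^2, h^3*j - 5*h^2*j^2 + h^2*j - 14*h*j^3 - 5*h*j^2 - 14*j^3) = 1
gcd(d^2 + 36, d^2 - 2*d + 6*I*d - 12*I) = d + 6*I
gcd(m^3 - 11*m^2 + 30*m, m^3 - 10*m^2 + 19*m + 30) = m^2 - 11*m + 30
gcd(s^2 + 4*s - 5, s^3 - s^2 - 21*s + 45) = s + 5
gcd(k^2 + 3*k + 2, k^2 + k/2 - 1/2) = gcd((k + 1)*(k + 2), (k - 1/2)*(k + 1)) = k + 1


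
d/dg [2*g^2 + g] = 4*g + 1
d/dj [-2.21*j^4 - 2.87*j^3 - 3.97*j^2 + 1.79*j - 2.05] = -8.84*j^3 - 8.61*j^2 - 7.94*j + 1.79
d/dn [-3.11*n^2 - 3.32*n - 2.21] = -6.22*n - 3.32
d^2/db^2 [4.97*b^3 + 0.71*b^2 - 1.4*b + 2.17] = 29.82*b + 1.42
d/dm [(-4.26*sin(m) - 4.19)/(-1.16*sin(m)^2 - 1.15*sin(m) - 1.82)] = (-4.9416*sin(m)^2 - 9.7208*sin(m) + 2.9347)*cos(m)/(1.3456*sin(m)^4 + 2.668*sin(m)^3 + 5.5449*sin(m)^2 + 4.186*sin(m) + 3.3124)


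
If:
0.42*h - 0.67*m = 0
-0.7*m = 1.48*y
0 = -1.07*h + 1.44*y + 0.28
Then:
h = 0.19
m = 0.12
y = -0.06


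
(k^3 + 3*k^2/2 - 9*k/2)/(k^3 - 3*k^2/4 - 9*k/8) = 4*(k + 3)/(4*k + 3)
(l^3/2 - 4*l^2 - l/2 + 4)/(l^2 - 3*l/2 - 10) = (-l^3 + 8*l^2 + l - 8)/(-2*l^2 + 3*l + 20)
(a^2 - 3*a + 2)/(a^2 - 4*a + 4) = (a - 1)/(a - 2)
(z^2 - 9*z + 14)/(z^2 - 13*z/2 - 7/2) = 2*(z - 2)/(2*z + 1)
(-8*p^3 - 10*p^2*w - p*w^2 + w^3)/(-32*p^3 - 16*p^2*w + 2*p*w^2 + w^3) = (p + w)/(4*p + w)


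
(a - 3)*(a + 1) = a^2 - 2*a - 3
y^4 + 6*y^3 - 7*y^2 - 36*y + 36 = (y - 2)*(y - 1)*(y + 3)*(y + 6)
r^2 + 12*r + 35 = (r + 5)*(r + 7)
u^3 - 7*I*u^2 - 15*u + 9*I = (u - 3*I)^2*(u - I)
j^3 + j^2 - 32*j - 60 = (j - 6)*(j + 2)*(j + 5)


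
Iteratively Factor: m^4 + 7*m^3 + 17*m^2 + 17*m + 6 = (m + 2)*(m^3 + 5*m^2 + 7*m + 3) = (m + 1)*(m + 2)*(m^2 + 4*m + 3) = (m + 1)^2*(m + 2)*(m + 3)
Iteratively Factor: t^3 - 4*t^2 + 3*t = (t)*(t^2 - 4*t + 3) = t*(t - 1)*(t - 3)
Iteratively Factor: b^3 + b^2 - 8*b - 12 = (b + 2)*(b^2 - b - 6) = (b + 2)^2*(b - 3)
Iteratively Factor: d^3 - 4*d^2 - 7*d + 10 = (d - 1)*(d^2 - 3*d - 10) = (d - 5)*(d - 1)*(d + 2)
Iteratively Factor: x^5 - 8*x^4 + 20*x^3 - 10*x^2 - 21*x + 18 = (x - 3)*(x^4 - 5*x^3 + 5*x^2 + 5*x - 6) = (x - 3)*(x - 1)*(x^3 - 4*x^2 + x + 6) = (x - 3)*(x - 1)*(x + 1)*(x^2 - 5*x + 6) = (x - 3)*(x - 2)*(x - 1)*(x + 1)*(x - 3)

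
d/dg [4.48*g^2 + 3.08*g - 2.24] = 8.96*g + 3.08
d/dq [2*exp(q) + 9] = 2*exp(q)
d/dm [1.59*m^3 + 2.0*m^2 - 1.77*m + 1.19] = 4.77*m^2 + 4.0*m - 1.77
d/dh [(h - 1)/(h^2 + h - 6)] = (h^2 + h - (h - 1)*(2*h + 1) - 6)/(h^2 + h - 6)^2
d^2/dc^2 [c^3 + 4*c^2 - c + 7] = 6*c + 8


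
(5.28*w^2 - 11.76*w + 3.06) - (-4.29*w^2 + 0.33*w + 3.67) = 9.57*w^2 - 12.09*w - 0.61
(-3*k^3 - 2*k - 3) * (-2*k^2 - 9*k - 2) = 6*k^5 + 27*k^4 + 10*k^3 + 24*k^2 + 31*k + 6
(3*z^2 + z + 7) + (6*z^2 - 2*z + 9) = 9*z^2 - z + 16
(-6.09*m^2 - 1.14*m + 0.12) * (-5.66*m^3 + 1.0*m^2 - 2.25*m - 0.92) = 34.4694*m^5 + 0.3624*m^4 + 11.8833*m^3 + 8.2878*m^2 + 0.7788*m - 0.1104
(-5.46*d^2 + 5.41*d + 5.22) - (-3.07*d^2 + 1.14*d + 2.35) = -2.39*d^2 + 4.27*d + 2.87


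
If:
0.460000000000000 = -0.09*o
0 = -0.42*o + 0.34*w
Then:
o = -5.11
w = -6.31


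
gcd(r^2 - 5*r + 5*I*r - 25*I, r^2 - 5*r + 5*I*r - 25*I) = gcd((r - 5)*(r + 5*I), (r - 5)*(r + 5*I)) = r^2 + r*(-5 + 5*I) - 25*I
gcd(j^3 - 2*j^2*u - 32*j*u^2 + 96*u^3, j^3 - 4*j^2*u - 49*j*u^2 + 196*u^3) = -j + 4*u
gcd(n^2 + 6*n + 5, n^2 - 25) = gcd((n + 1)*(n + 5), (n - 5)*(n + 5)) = n + 5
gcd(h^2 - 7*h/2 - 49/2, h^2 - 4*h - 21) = h - 7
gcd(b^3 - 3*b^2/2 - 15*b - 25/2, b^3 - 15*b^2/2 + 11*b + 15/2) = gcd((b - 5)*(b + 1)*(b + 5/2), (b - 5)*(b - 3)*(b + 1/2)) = b - 5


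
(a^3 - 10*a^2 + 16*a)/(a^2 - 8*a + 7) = a*(a^2 - 10*a + 16)/(a^2 - 8*a + 7)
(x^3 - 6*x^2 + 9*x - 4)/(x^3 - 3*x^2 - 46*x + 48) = (x^2 - 5*x + 4)/(x^2 - 2*x - 48)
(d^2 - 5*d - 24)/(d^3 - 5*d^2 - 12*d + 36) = (d - 8)/(d^2 - 8*d + 12)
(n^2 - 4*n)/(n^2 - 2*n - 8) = n/(n + 2)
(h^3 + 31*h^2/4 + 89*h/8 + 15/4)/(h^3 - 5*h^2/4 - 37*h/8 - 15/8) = (h + 6)/(h - 3)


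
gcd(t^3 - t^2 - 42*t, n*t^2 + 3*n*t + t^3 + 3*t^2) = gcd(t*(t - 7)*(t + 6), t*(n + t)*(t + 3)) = t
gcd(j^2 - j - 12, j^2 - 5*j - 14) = 1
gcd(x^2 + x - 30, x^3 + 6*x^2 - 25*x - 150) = x^2 + x - 30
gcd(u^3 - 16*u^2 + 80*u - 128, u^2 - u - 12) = u - 4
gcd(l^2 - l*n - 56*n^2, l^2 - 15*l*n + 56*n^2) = l - 8*n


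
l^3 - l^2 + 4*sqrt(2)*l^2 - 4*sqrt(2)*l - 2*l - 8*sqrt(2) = (l - 2)*(l + 1)*(l + 4*sqrt(2))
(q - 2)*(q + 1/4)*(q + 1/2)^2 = q^4 - 3*q^3/4 - 2*q^2 - 15*q/16 - 1/8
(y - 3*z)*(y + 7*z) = y^2 + 4*y*z - 21*z^2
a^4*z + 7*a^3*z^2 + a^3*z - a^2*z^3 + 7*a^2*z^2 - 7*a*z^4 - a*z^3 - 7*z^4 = (a - z)*(a + z)*(a + 7*z)*(a*z + z)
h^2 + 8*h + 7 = (h + 1)*(h + 7)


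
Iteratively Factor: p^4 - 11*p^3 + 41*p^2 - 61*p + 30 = (p - 5)*(p^3 - 6*p^2 + 11*p - 6) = (p - 5)*(p - 3)*(p^2 - 3*p + 2) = (p - 5)*(p - 3)*(p - 2)*(p - 1)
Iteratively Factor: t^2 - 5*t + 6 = (t - 2)*(t - 3)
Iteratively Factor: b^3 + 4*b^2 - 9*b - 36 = (b + 3)*(b^2 + b - 12) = (b - 3)*(b + 3)*(b + 4)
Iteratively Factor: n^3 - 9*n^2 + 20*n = (n)*(n^2 - 9*n + 20) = n*(n - 5)*(n - 4)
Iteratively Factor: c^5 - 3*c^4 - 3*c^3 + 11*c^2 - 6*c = (c - 1)*(c^4 - 2*c^3 - 5*c^2 + 6*c) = (c - 1)*(c + 2)*(c^3 - 4*c^2 + 3*c) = c*(c - 1)*(c + 2)*(c^2 - 4*c + 3) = c*(c - 3)*(c - 1)*(c + 2)*(c - 1)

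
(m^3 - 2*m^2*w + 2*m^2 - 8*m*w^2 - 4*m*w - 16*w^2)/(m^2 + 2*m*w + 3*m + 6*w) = (m^2 - 4*m*w + 2*m - 8*w)/(m + 3)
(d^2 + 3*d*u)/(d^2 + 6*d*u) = (d + 3*u)/(d + 6*u)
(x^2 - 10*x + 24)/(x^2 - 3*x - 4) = (x - 6)/(x + 1)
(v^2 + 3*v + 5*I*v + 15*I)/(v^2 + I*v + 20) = (v + 3)/(v - 4*I)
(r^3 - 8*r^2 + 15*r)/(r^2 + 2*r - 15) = r*(r - 5)/(r + 5)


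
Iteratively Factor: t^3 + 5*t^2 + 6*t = (t + 3)*(t^2 + 2*t) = t*(t + 3)*(t + 2)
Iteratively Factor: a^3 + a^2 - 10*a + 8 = (a - 2)*(a^2 + 3*a - 4) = (a - 2)*(a + 4)*(a - 1)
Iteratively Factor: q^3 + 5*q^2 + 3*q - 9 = (q + 3)*(q^2 + 2*q - 3) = (q + 3)^2*(q - 1)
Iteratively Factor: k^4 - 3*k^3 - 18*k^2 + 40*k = (k - 2)*(k^3 - k^2 - 20*k) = (k - 5)*(k - 2)*(k^2 + 4*k) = k*(k - 5)*(k - 2)*(k + 4)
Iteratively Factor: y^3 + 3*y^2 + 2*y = (y + 1)*(y^2 + 2*y) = (y + 1)*(y + 2)*(y)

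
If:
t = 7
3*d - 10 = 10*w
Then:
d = 10*w/3 + 10/3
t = 7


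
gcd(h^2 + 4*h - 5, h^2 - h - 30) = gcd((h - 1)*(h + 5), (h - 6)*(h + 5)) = h + 5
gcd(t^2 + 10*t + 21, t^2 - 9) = t + 3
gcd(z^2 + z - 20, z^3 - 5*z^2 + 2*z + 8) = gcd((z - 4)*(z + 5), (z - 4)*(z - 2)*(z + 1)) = z - 4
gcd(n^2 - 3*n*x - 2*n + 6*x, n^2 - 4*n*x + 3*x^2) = -n + 3*x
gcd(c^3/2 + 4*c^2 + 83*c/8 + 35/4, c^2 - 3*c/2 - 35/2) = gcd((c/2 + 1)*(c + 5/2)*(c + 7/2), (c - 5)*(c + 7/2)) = c + 7/2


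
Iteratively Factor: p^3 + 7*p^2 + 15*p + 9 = (p + 3)*(p^2 + 4*p + 3) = (p + 1)*(p + 3)*(p + 3)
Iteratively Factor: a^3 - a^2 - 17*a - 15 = (a + 1)*(a^2 - 2*a - 15) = (a + 1)*(a + 3)*(a - 5)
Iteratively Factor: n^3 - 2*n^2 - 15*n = (n - 5)*(n^2 + 3*n) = n*(n - 5)*(n + 3)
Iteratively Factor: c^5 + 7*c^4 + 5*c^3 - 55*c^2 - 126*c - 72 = (c + 4)*(c^4 + 3*c^3 - 7*c^2 - 27*c - 18) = (c + 2)*(c + 4)*(c^3 + c^2 - 9*c - 9) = (c + 2)*(c + 3)*(c + 4)*(c^2 - 2*c - 3) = (c - 3)*(c + 2)*(c + 3)*(c + 4)*(c + 1)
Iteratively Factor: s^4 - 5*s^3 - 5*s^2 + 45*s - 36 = (s - 4)*(s^3 - s^2 - 9*s + 9) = (s - 4)*(s - 3)*(s^2 + 2*s - 3) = (s - 4)*(s - 3)*(s - 1)*(s + 3)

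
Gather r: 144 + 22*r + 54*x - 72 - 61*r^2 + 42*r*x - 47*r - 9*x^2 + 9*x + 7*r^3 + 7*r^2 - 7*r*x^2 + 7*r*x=7*r^3 - 54*r^2 + r*(-7*x^2 + 49*x - 25) - 9*x^2 + 63*x + 72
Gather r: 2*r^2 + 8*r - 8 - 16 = 2*r^2 + 8*r - 24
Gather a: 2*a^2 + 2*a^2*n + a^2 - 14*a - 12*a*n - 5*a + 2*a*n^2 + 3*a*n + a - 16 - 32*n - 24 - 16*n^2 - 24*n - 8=a^2*(2*n + 3) + a*(2*n^2 - 9*n - 18) - 16*n^2 - 56*n - 48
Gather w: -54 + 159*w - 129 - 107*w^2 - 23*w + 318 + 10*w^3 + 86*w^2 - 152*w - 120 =10*w^3 - 21*w^2 - 16*w + 15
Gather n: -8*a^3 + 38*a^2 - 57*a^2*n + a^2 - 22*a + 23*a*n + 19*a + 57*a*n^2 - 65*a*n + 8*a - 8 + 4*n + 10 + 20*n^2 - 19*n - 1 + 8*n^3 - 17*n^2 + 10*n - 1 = -8*a^3 + 39*a^2 + 5*a + 8*n^3 + n^2*(57*a + 3) + n*(-57*a^2 - 42*a - 5)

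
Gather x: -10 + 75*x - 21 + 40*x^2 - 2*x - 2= 40*x^2 + 73*x - 33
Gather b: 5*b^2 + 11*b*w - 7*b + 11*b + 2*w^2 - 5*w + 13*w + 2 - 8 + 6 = 5*b^2 + b*(11*w + 4) + 2*w^2 + 8*w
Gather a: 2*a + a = 3*a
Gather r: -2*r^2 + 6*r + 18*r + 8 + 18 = -2*r^2 + 24*r + 26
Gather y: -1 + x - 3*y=x - 3*y - 1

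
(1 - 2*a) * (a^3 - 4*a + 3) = -2*a^4 + a^3 + 8*a^2 - 10*a + 3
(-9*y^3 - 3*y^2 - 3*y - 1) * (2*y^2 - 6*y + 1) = -18*y^5 + 48*y^4 + 3*y^3 + 13*y^2 + 3*y - 1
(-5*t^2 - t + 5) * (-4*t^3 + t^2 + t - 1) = 20*t^5 - t^4 - 26*t^3 + 9*t^2 + 6*t - 5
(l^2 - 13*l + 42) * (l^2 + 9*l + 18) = l^4 - 4*l^3 - 57*l^2 + 144*l + 756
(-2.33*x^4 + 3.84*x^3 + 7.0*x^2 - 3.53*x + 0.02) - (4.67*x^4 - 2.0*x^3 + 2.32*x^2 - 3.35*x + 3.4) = -7.0*x^4 + 5.84*x^3 + 4.68*x^2 - 0.18*x - 3.38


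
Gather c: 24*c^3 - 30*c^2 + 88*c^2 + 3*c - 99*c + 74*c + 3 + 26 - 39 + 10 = 24*c^3 + 58*c^2 - 22*c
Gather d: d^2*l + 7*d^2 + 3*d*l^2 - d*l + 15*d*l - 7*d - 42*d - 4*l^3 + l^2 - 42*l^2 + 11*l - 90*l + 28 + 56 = d^2*(l + 7) + d*(3*l^2 + 14*l - 49) - 4*l^3 - 41*l^2 - 79*l + 84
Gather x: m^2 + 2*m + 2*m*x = m^2 + 2*m*x + 2*m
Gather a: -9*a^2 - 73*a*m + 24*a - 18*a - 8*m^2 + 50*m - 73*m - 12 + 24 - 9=-9*a^2 + a*(6 - 73*m) - 8*m^2 - 23*m + 3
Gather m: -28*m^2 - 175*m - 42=-28*m^2 - 175*m - 42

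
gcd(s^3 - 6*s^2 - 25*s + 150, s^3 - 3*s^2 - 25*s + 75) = s^2 - 25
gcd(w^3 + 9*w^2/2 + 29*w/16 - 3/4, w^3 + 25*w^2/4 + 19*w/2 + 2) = w + 4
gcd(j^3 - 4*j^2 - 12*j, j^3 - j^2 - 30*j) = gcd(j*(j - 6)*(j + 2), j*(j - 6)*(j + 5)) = j^2 - 6*j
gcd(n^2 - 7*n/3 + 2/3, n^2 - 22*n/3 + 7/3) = n - 1/3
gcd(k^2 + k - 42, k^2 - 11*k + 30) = k - 6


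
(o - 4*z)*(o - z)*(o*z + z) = o^3*z - 5*o^2*z^2 + o^2*z + 4*o*z^3 - 5*o*z^2 + 4*z^3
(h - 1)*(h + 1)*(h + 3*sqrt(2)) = h^3 + 3*sqrt(2)*h^2 - h - 3*sqrt(2)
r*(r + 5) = r^2 + 5*r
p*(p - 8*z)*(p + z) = p^3 - 7*p^2*z - 8*p*z^2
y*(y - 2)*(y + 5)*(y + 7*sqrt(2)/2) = y^4 + 3*y^3 + 7*sqrt(2)*y^3/2 - 10*y^2 + 21*sqrt(2)*y^2/2 - 35*sqrt(2)*y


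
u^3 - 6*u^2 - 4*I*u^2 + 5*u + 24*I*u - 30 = (u - 6)*(u - 5*I)*(u + I)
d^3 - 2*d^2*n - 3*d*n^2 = d*(d - 3*n)*(d + n)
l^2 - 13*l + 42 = (l - 7)*(l - 6)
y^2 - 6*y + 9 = (y - 3)^2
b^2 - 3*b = b*(b - 3)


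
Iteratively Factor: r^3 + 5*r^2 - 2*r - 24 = (r + 4)*(r^2 + r - 6) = (r - 2)*(r + 4)*(r + 3)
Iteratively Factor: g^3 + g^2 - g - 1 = (g + 1)*(g^2 - 1) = (g - 1)*(g + 1)*(g + 1)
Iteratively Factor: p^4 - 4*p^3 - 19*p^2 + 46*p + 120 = (p - 4)*(p^3 - 19*p - 30) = (p - 4)*(p + 2)*(p^2 - 2*p - 15) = (p - 5)*(p - 4)*(p + 2)*(p + 3)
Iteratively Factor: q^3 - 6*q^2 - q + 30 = (q + 2)*(q^2 - 8*q + 15) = (q - 3)*(q + 2)*(q - 5)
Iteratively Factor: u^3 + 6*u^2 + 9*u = (u)*(u^2 + 6*u + 9) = u*(u + 3)*(u + 3)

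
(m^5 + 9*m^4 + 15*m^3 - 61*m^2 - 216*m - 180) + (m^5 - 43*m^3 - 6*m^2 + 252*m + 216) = 2*m^5 + 9*m^4 - 28*m^3 - 67*m^2 + 36*m + 36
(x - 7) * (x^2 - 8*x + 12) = x^3 - 15*x^2 + 68*x - 84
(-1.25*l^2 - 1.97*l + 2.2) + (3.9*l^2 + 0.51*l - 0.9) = 2.65*l^2 - 1.46*l + 1.3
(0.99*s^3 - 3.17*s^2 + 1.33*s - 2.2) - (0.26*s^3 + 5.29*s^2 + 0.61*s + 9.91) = 0.73*s^3 - 8.46*s^2 + 0.72*s - 12.11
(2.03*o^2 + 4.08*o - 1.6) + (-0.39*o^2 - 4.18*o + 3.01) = 1.64*o^2 - 0.0999999999999996*o + 1.41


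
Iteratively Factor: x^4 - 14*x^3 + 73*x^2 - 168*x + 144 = (x - 4)*(x^3 - 10*x^2 + 33*x - 36) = (x - 4)*(x - 3)*(x^2 - 7*x + 12) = (x - 4)^2*(x - 3)*(x - 3)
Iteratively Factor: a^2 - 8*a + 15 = (a - 5)*(a - 3)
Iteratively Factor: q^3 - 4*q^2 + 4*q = (q - 2)*(q^2 - 2*q) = q*(q - 2)*(q - 2)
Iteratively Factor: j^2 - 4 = (j + 2)*(j - 2)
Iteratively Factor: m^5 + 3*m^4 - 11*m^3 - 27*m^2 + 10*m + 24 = (m - 3)*(m^4 + 6*m^3 + 7*m^2 - 6*m - 8) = (m - 3)*(m + 4)*(m^3 + 2*m^2 - m - 2) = (m - 3)*(m + 1)*(m + 4)*(m^2 + m - 2) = (m - 3)*(m + 1)*(m + 2)*(m + 4)*(m - 1)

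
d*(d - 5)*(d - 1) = d^3 - 6*d^2 + 5*d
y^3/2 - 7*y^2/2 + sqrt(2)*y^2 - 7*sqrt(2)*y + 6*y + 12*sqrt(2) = (y/2 + sqrt(2))*(y - 4)*(y - 3)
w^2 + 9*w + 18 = (w + 3)*(w + 6)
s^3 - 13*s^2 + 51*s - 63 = (s - 7)*(s - 3)^2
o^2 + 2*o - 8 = (o - 2)*(o + 4)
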